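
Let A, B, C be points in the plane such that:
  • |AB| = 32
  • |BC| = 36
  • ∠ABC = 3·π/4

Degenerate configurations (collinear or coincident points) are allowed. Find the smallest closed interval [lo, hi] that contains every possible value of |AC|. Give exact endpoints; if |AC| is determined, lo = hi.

|AB| ∈ {32}
|BC| ∈ {36}
|AC| ∈ {4·√(72·√(2) + 145)}

|AC| = 4·√(72·√(2) + 145)  (≈ 62.8425)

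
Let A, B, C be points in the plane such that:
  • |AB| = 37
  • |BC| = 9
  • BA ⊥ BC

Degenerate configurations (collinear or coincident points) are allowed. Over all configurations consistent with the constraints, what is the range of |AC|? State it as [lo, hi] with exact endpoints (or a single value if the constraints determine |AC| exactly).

|AB| ∈ {37}
|BC| ∈ {9}
|AC| ∈ {5·√(58)}

|AC| = 5·√(58)  (≈ 38.0789)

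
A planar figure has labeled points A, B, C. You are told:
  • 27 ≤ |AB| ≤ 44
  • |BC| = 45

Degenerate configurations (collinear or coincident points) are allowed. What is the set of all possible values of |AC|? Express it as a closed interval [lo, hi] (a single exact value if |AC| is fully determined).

|AC| ∈ [1, 89]  (≈ [1.0000, 89.0000])

|AB| ∈ [27, 44]
|BC| ∈ {45}
|AC| ∈ [1, 89]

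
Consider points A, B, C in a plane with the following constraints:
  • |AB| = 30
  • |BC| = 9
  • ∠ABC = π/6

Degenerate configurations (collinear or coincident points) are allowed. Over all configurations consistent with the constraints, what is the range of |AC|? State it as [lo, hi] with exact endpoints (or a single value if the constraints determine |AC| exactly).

|AB| ∈ {30}
|BC| ∈ {9}
|AC| ∈ {3·√(109 - 30·√(3))}

|AC| = 3·√(109 - 30·√(3))  (≈ 22.6571)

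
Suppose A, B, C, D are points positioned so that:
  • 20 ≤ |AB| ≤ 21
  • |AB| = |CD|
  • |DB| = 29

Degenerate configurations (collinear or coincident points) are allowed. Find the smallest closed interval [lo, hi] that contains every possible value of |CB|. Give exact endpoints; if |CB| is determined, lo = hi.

|CB| ∈ [8, 50]  (≈ [8.0000, 50.0000])

|AB| ∈ [20, 21]
|BD| ∈ {29}
|CD| ∈ [20, 21]
|AD| ∈ [8, 50]
|BC| ∈ [8, 50]
|AC| ∈ [0, 71]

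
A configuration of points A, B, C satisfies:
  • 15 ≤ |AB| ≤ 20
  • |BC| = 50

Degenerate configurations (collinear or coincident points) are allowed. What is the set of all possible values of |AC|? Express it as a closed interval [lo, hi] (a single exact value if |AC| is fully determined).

|AB| ∈ [15, 20]
|BC| ∈ {50}
|AC| ∈ [30, 70]

|AC| ∈ [30, 70]  (≈ [30.0000, 70.0000])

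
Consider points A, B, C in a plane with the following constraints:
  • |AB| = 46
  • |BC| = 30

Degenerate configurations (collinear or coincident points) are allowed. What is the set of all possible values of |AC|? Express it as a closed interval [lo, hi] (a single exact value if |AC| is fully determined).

|AB| ∈ {46}
|BC| ∈ {30}
|AC| ∈ [16, 76]

|AC| ∈ [16, 76]  (≈ [16.0000, 76.0000])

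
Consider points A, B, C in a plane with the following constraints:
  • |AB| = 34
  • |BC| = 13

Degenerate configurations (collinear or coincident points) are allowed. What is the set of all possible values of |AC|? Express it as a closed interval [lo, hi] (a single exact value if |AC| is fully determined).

|AB| ∈ {34}
|BC| ∈ {13}
|AC| ∈ [21, 47]

|AC| ∈ [21, 47]  (≈ [21.0000, 47.0000])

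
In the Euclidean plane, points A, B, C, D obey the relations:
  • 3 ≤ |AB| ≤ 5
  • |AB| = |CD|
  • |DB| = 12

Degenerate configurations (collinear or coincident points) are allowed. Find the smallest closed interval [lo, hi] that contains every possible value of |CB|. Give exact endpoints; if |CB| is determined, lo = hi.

|AB| ∈ [3, 5]
|BD| ∈ {12}
|CD| ∈ [3, 5]
|AD| ∈ [7, 17]
|BC| ∈ [7, 17]
|AC| ∈ [2, 22]

|CB| ∈ [7, 17]  (≈ [7.0000, 17.0000])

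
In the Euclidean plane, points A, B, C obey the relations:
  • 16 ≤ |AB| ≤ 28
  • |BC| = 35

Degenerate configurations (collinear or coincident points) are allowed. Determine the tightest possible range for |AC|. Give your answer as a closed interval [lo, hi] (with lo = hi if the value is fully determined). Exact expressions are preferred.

|AB| ∈ [16, 28]
|BC| ∈ {35}
|AC| ∈ [7, 63]

|AC| ∈ [7, 63]  (≈ [7.0000, 63.0000])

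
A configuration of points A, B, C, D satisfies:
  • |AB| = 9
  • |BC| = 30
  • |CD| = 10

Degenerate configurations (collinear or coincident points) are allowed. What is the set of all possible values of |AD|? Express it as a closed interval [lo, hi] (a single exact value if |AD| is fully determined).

|AD| ∈ [11, 49]  (≈ [11.0000, 49.0000])

|AB| ∈ {9}
|BC| ∈ {30}
|CD| ∈ {10}
|AC| ∈ [21, 39]
|BD| ∈ [20, 40]
|AD| ∈ [11, 49]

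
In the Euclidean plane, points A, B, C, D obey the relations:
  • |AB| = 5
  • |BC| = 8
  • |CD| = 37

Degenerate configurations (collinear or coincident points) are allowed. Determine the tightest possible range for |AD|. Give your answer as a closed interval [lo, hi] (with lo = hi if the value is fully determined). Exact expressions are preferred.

|AB| ∈ {5}
|BC| ∈ {8}
|CD| ∈ {37}
|AC| ∈ [3, 13]
|BD| ∈ [29, 45]
|AD| ∈ [24, 50]

|AD| ∈ [24, 50]  (≈ [24.0000, 50.0000])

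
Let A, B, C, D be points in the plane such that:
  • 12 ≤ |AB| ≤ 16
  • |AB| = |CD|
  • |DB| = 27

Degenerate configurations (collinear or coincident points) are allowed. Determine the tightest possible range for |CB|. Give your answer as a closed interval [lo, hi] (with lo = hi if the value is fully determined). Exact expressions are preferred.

|CB| ∈ [11, 43]  (≈ [11.0000, 43.0000])

|AB| ∈ [12, 16]
|BD| ∈ {27}
|CD| ∈ [12, 16]
|AD| ∈ [11, 43]
|BC| ∈ [11, 43]
|AC| ∈ [0, 59]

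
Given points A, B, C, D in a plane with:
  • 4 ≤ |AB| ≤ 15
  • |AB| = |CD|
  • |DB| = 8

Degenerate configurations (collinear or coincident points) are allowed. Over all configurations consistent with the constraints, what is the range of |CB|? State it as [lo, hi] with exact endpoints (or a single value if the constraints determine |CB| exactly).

|CB| ∈ [0, 23]  (≈ [0.0000, 23.0000])

|AB| ∈ [4, 15]
|BD| ∈ {8}
|CD| ∈ [4, 15]
|AD| ∈ [0, 23]
|BC| ∈ [0, 23]
|AC| ∈ [0, 38]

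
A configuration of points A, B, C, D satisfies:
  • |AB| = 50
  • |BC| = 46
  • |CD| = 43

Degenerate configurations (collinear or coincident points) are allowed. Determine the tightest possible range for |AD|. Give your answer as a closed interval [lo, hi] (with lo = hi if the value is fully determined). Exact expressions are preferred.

|AB| ∈ {50}
|BC| ∈ {46}
|CD| ∈ {43}
|AC| ∈ [4, 96]
|BD| ∈ [3, 89]
|AD| ∈ [0, 139]

|AD| ∈ [0, 139]  (≈ [0.0000, 139.0000])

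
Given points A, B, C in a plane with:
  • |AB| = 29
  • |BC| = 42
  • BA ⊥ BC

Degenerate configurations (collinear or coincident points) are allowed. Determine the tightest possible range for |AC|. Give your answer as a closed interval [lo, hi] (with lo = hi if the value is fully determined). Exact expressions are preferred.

|AB| ∈ {29}
|BC| ∈ {42}
|AC| ∈ {√(2605)}

|AC| = √(2605)  (≈ 51.0392)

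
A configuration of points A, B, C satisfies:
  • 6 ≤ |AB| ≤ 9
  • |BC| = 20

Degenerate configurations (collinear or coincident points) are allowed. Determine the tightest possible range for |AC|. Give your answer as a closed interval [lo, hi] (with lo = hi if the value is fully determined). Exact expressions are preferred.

|AC| ∈ [11, 29]  (≈ [11.0000, 29.0000])

|AB| ∈ [6, 9]
|BC| ∈ {20}
|AC| ∈ [11, 29]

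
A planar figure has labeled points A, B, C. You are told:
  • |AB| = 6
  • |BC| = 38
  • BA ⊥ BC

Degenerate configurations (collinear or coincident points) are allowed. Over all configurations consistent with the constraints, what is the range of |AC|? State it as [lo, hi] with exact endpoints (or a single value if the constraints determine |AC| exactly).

|AB| ∈ {6}
|BC| ∈ {38}
|AC| ∈ {2·√(370)}

|AC| = 2·√(370)  (≈ 38.4708)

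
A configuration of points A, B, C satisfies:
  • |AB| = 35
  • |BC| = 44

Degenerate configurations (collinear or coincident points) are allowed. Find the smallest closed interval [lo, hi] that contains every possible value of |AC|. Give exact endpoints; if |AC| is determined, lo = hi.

|AC| ∈ [9, 79]  (≈ [9.0000, 79.0000])

|AB| ∈ {35}
|BC| ∈ {44}
|AC| ∈ [9, 79]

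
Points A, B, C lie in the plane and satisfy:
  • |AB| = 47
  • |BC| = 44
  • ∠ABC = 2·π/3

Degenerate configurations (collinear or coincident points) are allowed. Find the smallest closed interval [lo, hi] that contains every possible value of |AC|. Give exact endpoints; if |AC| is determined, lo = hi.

|AB| ∈ {47}
|BC| ∈ {44}
|AC| ∈ {√(6213)}

|AC| = √(6213)  (≈ 78.8226)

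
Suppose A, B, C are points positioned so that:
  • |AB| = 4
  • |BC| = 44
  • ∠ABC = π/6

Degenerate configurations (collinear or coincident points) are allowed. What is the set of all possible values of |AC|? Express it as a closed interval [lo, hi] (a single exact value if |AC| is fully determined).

|AC| = 4·√(122 - 11·√(3))  (≈ 40.5852)

|AB| ∈ {4}
|BC| ∈ {44}
|AC| ∈ {4·√(122 - 11·√(3))}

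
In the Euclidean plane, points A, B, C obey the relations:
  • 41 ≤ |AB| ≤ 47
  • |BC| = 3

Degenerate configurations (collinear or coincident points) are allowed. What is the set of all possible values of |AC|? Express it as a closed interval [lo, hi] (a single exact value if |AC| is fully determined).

|AC| ∈ [38, 50]  (≈ [38.0000, 50.0000])

|AB| ∈ [41, 47]
|BC| ∈ {3}
|AC| ∈ [38, 50]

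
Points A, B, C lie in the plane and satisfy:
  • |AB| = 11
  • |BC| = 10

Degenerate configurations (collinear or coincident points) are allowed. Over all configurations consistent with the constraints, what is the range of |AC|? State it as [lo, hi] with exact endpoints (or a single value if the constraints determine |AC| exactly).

|AB| ∈ {11}
|BC| ∈ {10}
|AC| ∈ [1, 21]

|AC| ∈ [1, 21]  (≈ [1.0000, 21.0000])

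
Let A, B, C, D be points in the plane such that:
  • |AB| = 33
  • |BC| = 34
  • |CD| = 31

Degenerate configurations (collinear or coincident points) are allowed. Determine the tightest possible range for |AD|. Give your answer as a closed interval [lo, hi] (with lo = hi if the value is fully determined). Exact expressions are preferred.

|AD| ∈ [0, 98]  (≈ [0.0000, 98.0000])

|AB| ∈ {33}
|BC| ∈ {34}
|CD| ∈ {31}
|AC| ∈ [1, 67]
|BD| ∈ [3, 65]
|AD| ∈ [0, 98]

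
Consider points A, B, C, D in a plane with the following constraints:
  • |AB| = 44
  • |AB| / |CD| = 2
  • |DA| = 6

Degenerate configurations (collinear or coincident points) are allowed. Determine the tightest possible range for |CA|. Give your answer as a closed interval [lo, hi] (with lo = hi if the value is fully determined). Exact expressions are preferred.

|CA| ∈ [16, 28]  (≈ [16.0000, 28.0000])

|AB| ∈ {44}
|AD| ∈ {6}
|CD| ∈ {22}
|BD| ∈ [38, 50]
|AC| ∈ [16, 28]
|BC| ∈ [16, 72]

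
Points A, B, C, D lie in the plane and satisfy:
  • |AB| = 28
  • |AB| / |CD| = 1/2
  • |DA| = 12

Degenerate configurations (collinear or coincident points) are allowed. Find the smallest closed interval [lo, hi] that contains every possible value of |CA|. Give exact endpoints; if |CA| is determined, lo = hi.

|AB| ∈ {28}
|AD| ∈ {12}
|CD| ∈ {56}
|BD| ∈ [16, 40]
|AC| ∈ [44, 68]
|BC| ∈ [16, 96]

|CA| ∈ [44, 68]  (≈ [44.0000, 68.0000])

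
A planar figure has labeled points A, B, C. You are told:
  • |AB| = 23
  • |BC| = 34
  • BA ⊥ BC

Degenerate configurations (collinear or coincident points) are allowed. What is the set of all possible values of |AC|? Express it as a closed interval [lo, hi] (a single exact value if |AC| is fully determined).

|AC| = √(1685)  (≈ 41.0488)

|AB| ∈ {23}
|BC| ∈ {34}
|AC| ∈ {√(1685)}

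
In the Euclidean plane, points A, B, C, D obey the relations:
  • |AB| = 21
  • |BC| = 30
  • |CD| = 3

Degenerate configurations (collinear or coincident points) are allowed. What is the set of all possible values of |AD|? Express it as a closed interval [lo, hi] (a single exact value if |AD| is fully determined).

|AB| ∈ {21}
|BC| ∈ {30}
|CD| ∈ {3}
|AC| ∈ [9, 51]
|BD| ∈ [27, 33]
|AD| ∈ [6, 54]

|AD| ∈ [6, 54]  (≈ [6.0000, 54.0000])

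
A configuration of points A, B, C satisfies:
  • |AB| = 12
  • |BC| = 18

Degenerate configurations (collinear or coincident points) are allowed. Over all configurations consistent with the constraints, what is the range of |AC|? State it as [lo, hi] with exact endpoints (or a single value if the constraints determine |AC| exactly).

|AB| ∈ {12}
|BC| ∈ {18}
|AC| ∈ [6, 30]

|AC| ∈ [6, 30]  (≈ [6.0000, 30.0000])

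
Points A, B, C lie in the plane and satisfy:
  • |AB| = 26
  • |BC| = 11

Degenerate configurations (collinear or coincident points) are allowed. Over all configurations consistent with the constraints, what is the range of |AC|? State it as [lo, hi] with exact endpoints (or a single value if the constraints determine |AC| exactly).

|AB| ∈ {26}
|BC| ∈ {11}
|AC| ∈ [15, 37]

|AC| ∈ [15, 37]  (≈ [15.0000, 37.0000])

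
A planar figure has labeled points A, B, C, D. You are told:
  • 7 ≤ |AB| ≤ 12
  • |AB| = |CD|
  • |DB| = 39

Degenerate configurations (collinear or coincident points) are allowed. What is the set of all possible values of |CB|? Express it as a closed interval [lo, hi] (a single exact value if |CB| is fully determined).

|AB| ∈ [7, 12]
|BD| ∈ {39}
|CD| ∈ [7, 12]
|AD| ∈ [27, 51]
|BC| ∈ [27, 51]
|AC| ∈ [15, 63]

|CB| ∈ [27, 51]  (≈ [27.0000, 51.0000])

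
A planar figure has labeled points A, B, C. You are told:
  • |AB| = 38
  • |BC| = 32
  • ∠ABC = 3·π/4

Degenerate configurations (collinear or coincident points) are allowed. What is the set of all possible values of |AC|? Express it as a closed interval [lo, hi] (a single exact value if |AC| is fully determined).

|AB| ∈ {38}
|BC| ∈ {32}
|AC| ∈ {2·√(304·√(2) + 617)}

|AC| = 2·√(304·√(2) + 617)  (≈ 64.7123)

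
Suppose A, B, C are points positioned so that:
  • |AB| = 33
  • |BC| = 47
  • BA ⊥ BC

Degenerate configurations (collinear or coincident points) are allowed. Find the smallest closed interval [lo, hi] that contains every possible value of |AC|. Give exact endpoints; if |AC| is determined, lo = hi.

|AC| = √(3298)  (≈ 57.4282)

|AB| ∈ {33}
|BC| ∈ {47}
|AC| ∈ {√(3298)}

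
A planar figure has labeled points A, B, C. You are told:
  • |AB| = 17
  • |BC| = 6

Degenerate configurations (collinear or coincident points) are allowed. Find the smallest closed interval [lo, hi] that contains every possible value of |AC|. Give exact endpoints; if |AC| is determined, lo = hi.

|AC| ∈ [11, 23]  (≈ [11.0000, 23.0000])

|AB| ∈ {17}
|BC| ∈ {6}
|AC| ∈ [11, 23]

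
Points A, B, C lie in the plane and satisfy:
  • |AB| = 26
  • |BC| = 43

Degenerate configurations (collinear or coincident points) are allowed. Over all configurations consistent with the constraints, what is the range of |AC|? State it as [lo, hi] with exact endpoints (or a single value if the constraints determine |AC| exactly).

|AB| ∈ {26}
|BC| ∈ {43}
|AC| ∈ [17, 69]

|AC| ∈ [17, 69]  (≈ [17.0000, 69.0000])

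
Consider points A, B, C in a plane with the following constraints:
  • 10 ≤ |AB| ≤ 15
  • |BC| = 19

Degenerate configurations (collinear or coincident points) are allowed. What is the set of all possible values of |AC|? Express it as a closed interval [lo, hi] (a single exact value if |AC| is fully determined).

|AC| ∈ [4, 34]  (≈ [4.0000, 34.0000])

|AB| ∈ [10, 15]
|BC| ∈ {19}
|AC| ∈ [4, 34]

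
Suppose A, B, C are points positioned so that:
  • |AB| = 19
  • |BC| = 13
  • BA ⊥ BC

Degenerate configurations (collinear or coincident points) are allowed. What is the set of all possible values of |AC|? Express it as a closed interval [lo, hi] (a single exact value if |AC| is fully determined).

|AC| = √(530)  (≈ 23.0217)

|AB| ∈ {19}
|BC| ∈ {13}
|AC| ∈ {√(530)}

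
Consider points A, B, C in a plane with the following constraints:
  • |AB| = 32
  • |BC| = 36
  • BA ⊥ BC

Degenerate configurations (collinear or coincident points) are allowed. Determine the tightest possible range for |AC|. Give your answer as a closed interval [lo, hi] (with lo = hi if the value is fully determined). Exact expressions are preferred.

|AC| = 4·√(145)  (≈ 48.1664)

|AB| ∈ {32}
|BC| ∈ {36}
|AC| ∈ {4·√(145)}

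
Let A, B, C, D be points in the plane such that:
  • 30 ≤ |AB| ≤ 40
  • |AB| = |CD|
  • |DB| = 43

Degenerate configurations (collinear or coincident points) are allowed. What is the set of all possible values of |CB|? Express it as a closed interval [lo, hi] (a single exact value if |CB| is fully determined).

|CB| ∈ [3, 83]  (≈ [3.0000, 83.0000])

|AB| ∈ [30, 40]
|BD| ∈ {43}
|CD| ∈ [30, 40]
|AD| ∈ [3, 83]
|BC| ∈ [3, 83]
|AC| ∈ [0, 123]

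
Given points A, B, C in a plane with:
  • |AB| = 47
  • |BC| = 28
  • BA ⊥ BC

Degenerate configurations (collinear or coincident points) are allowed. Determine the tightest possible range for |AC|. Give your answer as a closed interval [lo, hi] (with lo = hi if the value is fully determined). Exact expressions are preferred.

|AB| ∈ {47}
|BC| ∈ {28}
|AC| ∈ {√(2993)}

|AC| = √(2993)  (≈ 54.7083)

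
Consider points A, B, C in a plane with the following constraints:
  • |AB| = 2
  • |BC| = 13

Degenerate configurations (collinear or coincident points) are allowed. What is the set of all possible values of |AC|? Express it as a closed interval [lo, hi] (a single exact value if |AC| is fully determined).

|AC| ∈ [11, 15]  (≈ [11.0000, 15.0000])

|AB| ∈ {2}
|BC| ∈ {13}
|AC| ∈ [11, 15]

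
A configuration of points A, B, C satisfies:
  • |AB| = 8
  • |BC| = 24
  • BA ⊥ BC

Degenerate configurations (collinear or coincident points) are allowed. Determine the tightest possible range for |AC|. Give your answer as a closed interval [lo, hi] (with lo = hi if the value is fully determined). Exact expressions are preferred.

|AB| ∈ {8}
|BC| ∈ {24}
|AC| ∈ {8·√(10)}

|AC| = 8·√(10)  (≈ 25.2982)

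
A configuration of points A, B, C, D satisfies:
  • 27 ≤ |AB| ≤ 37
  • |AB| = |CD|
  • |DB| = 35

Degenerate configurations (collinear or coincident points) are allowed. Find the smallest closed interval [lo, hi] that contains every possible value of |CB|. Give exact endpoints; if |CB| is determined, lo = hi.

|AB| ∈ [27, 37]
|BD| ∈ {35}
|CD| ∈ [27, 37]
|AD| ∈ [0, 72]
|BC| ∈ [0, 72]
|AC| ∈ [0, 109]

|CB| ∈ [0, 72]  (≈ [0.0000, 72.0000])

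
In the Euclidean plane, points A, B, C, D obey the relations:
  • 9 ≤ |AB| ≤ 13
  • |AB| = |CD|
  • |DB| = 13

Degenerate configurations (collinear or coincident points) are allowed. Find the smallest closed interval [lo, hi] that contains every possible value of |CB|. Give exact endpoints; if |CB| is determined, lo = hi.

|CB| ∈ [0, 26]  (≈ [0.0000, 26.0000])

|AB| ∈ [9, 13]
|BD| ∈ {13}
|CD| ∈ [9, 13]
|AD| ∈ [0, 26]
|BC| ∈ [0, 26]
|AC| ∈ [0, 39]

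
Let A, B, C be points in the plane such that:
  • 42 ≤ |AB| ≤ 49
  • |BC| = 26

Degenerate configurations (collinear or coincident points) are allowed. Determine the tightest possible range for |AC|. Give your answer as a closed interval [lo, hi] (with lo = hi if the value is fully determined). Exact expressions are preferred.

|AB| ∈ [42, 49]
|BC| ∈ {26}
|AC| ∈ [16, 75]

|AC| ∈ [16, 75]  (≈ [16.0000, 75.0000])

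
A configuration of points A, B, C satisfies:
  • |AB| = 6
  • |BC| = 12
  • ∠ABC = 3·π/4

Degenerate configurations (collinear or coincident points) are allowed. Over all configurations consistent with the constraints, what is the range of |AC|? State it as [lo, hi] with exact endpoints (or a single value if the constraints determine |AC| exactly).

|AB| ∈ {6}
|BC| ∈ {12}
|AC| ∈ {6·√(2·√(2) + 5)}

|AC| = 6·√(2·√(2) + 5)  (≈ 16.7876)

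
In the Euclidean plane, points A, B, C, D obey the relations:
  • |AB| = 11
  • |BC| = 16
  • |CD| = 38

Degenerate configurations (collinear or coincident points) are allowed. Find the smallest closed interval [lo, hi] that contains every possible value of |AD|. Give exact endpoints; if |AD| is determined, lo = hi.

|AB| ∈ {11}
|BC| ∈ {16}
|CD| ∈ {38}
|AC| ∈ [5, 27]
|BD| ∈ [22, 54]
|AD| ∈ [11, 65]

|AD| ∈ [11, 65]  (≈ [11.0000, 65.0000])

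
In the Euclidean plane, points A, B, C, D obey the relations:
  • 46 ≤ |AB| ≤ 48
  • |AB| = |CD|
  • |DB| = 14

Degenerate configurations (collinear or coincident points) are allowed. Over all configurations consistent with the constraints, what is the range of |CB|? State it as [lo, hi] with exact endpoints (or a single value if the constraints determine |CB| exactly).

|AB| ∈ [46, 48]
|BD| ∈ {14}
|CD| ∈ [46, 48]
|AD| ∈ [32, 62]
|BC| ∈ [32, 62]
|AC| ∈ [0, 110]

|CB| ∈ [32, 62]  (≈ [32.0000, 62.0000])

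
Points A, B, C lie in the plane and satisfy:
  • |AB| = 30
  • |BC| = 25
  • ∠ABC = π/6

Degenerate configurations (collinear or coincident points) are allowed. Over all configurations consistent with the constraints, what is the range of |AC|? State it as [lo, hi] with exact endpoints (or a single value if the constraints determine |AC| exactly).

|AB| ∈ {30}
|BC| ∈ {25}
|AC| ∈ {5·√(61 - 30·√(3))}

|AC| = 5·√(61 - 30·√(3))  (≈ 15.0320)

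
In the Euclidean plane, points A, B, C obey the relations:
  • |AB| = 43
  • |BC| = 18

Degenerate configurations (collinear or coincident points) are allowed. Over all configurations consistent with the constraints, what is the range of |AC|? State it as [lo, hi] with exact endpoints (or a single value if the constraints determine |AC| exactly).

|AC| ∈ [25, 61]  (≈ [25.0000, 61.0000])

|AB| ∈ {43}
|BC| ∈ {18}
|AC| ∈ [25, 61]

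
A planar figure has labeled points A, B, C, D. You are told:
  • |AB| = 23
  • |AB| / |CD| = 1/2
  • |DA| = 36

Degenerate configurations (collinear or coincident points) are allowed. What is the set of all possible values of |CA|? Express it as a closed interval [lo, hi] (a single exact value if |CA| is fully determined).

|CA| ∈ [10, 82]  (≈ [10.0000, 82.0000])

|AB| ∈ {23}
|AD| ∈ {36}
|CD| ∈ {46}
|BD| ∈ [13, 59]
|AC| ∈ [10, 82]
|BC| ∈ [0, 105]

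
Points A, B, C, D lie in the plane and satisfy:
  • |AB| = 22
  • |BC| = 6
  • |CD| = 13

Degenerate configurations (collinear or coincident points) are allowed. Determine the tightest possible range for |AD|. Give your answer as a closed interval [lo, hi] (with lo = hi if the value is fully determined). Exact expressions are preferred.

|AD| ∈ [3, 41]  (≈ [3.0000, 41.0000])

|AB| ∈ {22}
|BC| ∈ {6}
|CD| ∈ {13}
|AC| ∈ [16, 28]
|BD| ∈ [7, 19]
|AD| ∈ [3, 41]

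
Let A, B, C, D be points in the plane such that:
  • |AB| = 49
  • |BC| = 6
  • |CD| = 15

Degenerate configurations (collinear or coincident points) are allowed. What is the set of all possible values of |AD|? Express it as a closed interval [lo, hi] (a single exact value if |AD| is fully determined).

|AB| ∈ {49}
|BC| ∈ {6}
|CD| ∈ {15}
|AC| ∈ [43, 55]
|BD| ∈ [9, 21]
|AD| ∈ [28, 70]

|AD| ∈ [28, 70]  (≈ [28.0000, 70.0000])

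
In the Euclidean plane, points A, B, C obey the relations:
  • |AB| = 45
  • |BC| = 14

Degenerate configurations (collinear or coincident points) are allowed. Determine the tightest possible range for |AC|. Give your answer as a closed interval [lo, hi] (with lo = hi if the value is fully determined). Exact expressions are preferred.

|AC| ∈ [31, 59]  (≈ [31.0000, 59.0000])

|AB| ∈ {45}
|BC| ∈ {14}
|AC| ∈ [31, 59]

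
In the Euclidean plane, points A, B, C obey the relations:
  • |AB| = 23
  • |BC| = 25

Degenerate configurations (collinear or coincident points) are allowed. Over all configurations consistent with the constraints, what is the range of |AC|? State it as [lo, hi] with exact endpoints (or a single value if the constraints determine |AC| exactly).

|AB| ∈ {23}
|BC| ∈ {25}
|AC| ∈ [2, 48]

|AC| ∈ [2, 48]  (≈ [2.0000, 48.0000])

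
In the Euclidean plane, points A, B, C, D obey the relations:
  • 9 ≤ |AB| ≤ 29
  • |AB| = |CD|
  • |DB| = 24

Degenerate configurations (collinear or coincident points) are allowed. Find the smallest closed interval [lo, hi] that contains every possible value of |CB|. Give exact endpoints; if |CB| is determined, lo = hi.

|AB| ∈ [9, 29]
|BD| ∈ {24}
|CD| ∈ [9, 29]
|AD| ∈ [0, 53]
|BC| ∈ [0, 53]
|AC| ∈ [0, 82]

|CB| ∈ [0, 53]  (≈ [0.0000, 53.0000])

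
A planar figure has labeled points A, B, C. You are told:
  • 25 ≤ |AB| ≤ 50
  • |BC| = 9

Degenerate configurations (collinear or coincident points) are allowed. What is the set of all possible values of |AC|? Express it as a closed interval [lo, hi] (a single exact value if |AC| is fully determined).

|AB| ∈ [25, 50]
|BC| ∈ {9}
|AC| ∈ [16, 59]

|AC| ∈ [16, 59]  (≈ [16.0000, 59.0000])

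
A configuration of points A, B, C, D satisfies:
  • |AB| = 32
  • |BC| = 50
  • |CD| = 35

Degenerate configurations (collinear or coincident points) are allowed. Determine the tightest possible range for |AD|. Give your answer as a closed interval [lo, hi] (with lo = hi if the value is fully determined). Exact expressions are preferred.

|AB| ∈ {32}
|BC| ∈ {50}
|CD| ∈ {35}
|AC| ∈ [18, 82]
|BD| ∈ [15, 85]
|AD| ∈ [0, 117]

|AD| ∈ [0, 117]  (≈ [0.0000, 117.0000])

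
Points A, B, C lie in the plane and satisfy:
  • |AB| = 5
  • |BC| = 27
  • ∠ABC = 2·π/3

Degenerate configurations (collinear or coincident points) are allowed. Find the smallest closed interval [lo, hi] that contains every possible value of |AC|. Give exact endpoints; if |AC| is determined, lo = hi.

|AC| = √(889)  (≈ 29.8161)

|AB| ∈ {5}
|BC| ∈ {27}
|AC| ∈ {√(889)}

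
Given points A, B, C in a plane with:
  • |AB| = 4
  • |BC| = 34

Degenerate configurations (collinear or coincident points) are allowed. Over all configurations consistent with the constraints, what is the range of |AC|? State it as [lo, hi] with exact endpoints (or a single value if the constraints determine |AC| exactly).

|AB| ∈ {4}
|BC| ∈ {34}
|AC| ∈ [30, 38]

|AC| ∈ [30, 38]  (≈ [30.0000, 38.0000])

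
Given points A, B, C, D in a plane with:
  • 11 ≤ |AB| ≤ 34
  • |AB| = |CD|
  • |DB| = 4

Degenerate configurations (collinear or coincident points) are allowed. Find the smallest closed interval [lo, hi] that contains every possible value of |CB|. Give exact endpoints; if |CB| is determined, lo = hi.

|CB| ∈ [7, 38]  (≈ [7.0000, 38.0000])

|AB| ∈ [11, 34]
|BD| ∈ {4}
|CD| ∈ [11, 34]
|AD| ∈ [7, 38]
|BC| ∈ [7, 38]
|AC| ∈ [0, 72]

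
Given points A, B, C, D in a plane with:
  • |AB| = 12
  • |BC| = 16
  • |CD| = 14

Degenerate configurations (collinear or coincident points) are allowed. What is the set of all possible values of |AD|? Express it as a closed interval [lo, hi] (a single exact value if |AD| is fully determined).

|AD| ∈ [0, 42]  (≈ [0.0000, 42.0000])

|AB| ∈ {12}
|BC| ∈ {16}
|CD| ∈ {14}
|AC| ∈ [4, 28]
|BD| ∈ [2, 30]
|AD| ∈ [0, 42]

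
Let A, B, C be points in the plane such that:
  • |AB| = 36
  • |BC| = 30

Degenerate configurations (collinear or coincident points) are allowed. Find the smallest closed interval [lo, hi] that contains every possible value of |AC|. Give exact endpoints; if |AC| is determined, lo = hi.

|AB| ∈ {36}
|BC| ∈ {30}
|AC| ∈ [6, 66]

|AC| ∈ [6, 66]  (≈ [6.0000, 66.0000])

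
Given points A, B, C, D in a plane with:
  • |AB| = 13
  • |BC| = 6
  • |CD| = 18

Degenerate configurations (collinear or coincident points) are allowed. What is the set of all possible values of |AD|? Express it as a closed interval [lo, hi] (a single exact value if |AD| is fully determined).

|AB| ∈ {13}
|BC| ∈ {6}
|CD| ∈ {18}
|AC| ∈ [7, 19]
|BD| ∈ [12, 24]
|AD| ∈ [0, 37]

|AD| ∈ [0, 37]  (≈ [0.0000, 37.0000])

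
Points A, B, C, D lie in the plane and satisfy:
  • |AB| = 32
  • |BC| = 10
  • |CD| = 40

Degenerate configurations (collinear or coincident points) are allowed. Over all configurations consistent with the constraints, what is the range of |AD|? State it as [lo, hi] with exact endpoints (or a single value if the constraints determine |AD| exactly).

|AD| ∈ [0, 82]  (≈ [0.0000, 82.0000])

|AB| ∈ {32}
|BC| ∈ {10}
|CD| ∈ {40}
|AC| ∈ [22, 42]
|BD| ∈ [30, 50]
|AD| ∈ [0, 82]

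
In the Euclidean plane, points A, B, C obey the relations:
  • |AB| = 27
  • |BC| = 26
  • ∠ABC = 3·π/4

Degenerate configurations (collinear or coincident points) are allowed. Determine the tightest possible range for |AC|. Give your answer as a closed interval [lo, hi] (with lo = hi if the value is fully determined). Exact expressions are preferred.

|AC| = √(702·√(2) + 1405)  (≈ 48.9671)

|AB| ∈ {27}
|BC| ∈ {26}
|AC| ∈ {√(702·√(2) + 1405)}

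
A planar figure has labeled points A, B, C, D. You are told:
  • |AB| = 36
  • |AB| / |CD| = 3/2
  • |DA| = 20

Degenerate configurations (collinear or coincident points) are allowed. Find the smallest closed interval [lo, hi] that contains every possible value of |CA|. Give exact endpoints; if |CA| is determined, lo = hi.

|CA| ∈ [4, 44]  (≈ [4.0000, 44.0000])

|AB| ∈ {36}
|AD| ∈ {20}
|CD| ∈ {24}
|BD| ∈ [16, 56]
|AC| ∈ [4, 44]
|BC| ∈ [0, 80]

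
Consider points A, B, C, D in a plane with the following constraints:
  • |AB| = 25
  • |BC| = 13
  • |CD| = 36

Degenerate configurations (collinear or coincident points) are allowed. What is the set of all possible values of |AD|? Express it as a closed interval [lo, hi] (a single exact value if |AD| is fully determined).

|AD| ∈ [0, 74]  (≈ [0.0000, 74.0000])

|AB| ∈ {25}
|BC| ∈ {13}
|CD| ∈ {36}
|AC| ∈ [12, 38]
|BD| ∈ [23, 49]
|AD| ∈ [0, 74]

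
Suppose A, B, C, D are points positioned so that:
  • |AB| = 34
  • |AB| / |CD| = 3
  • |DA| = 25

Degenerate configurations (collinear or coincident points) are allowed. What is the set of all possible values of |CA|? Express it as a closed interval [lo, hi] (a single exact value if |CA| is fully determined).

|AB| ∈ {34}
|AD| ∈ {25}
|CD| ∈ {34/3}
|BD| ∈ [9, 59]
|AC| ∈ [41/3, 109/3]
|BC| ∈ [0, 211/3]

|CA| ∈ [41/3, 109/3]  (≈ [13.6667, 36.3333])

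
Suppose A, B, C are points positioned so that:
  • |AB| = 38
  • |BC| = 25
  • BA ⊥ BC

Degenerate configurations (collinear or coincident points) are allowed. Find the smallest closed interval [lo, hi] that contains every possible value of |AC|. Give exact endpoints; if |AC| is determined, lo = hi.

|AC| = √(2069)  (≈ 45.4863)

|AB| ∈ {38}
|BC| ∈ {25}
|AC| ∈ {√(2069)}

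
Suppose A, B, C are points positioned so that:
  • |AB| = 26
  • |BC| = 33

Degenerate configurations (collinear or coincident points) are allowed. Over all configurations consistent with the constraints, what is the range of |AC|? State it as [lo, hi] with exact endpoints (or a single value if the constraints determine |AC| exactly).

|AB| ∈ {26}
|BC| ∈ {33}
|AC| ∈ [7, 59]

|AC| ∈ [7, 59]  (≈ [7.0000, 59.0000])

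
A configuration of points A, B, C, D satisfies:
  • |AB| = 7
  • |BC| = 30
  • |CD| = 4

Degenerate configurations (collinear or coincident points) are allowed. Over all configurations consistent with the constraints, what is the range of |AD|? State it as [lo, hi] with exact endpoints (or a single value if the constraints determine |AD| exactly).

|AB| ∈ {7}
|BC| ∈ {30}
|CD| ∈ {4}
|AC| ∈ [23, 37]
|BD| ∈ [26, 34]
|AD| ∈ [19, 41]

|AD| ∈ [19, 41]  (≈ [19.0000, 41.0000])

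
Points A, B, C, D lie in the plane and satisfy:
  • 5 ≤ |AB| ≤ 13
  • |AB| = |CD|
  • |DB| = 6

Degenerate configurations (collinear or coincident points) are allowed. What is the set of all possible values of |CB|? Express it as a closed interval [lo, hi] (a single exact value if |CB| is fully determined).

|CB| ∈ [0, 19]  (≈ [0.0000, 19.0000])

|AB| ∈ [5, 13]
|BD| ∈ {6}
|CD| ∈ [5, 13]
|AD| ∈ [0, 19]
|BC| ∈ [0, 19]
|AC| ∈ [0, 32]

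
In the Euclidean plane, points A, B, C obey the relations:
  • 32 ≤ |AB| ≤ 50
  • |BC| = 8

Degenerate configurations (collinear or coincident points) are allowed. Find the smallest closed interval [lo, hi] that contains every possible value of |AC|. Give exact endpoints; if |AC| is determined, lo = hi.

|AB| ∈ [32, 50]
|BC| ∈ {8}
|AC| ∈ [24, 58]

|AC| ∈ [24, 58]  (≈ [24.0000, 58.0000])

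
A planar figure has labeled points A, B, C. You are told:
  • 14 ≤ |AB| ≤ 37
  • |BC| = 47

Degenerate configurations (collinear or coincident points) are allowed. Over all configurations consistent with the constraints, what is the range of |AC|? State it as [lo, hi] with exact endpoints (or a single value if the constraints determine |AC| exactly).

|AC| ∈ [10, 84]  (≈ [10.0000, 84.0000])

|AB| ∈ [14, 37]
|BC| ∈ {47}
|AC| ∈ [10, 84]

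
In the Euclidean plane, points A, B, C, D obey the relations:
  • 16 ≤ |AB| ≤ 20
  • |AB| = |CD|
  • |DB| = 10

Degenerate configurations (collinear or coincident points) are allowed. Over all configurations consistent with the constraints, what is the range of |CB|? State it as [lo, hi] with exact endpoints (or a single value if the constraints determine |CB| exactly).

|AB| ∈ [16, 20]
|BD| ∈ {10}
|CD| ∈ [16, 20]
|AD| ∈ [6, 30]
|BC| ∈ [6, 30]
|AC| ∈ [0, 50]

|CB| ∈ [6, 30]  (≈ [6.0000, 30.0000])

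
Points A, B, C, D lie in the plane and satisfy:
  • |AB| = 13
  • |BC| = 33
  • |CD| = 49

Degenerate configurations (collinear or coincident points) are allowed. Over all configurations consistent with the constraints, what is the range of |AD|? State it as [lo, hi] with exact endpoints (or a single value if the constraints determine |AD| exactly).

|AD| ∈ [3, 95]  (≈ [3.0000, 95.0000])

|AB| ∈ {13}
|BC| ∈ {33}
|CD| ∈ {49}
|AC| ∈ [20, 46]
|BD| ∈ [16, 82]
|AD| ∈ [3, 95]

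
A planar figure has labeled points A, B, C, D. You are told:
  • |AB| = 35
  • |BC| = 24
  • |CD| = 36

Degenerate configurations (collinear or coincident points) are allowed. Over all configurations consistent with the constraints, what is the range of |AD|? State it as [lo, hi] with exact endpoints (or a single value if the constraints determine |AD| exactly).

|AD| ∈ [0, 95]  (≈ [0.0000, 95.0000])

|AB| ∈ {35}
|BC| ∈ {24}
|CD| ∈ {36}
|AC| ∈ [11, 59]
|BD| ∈ [12, 60]
|AD| ∈ [0, 95]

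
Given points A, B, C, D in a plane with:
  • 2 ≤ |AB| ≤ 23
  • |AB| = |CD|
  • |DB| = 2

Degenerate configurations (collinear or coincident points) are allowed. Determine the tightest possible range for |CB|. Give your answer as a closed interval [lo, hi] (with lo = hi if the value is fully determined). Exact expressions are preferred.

|AB| ∈ [2, 23]
|BD| ∈ {2}
|CD| ∈ [2, 23]
|AD| ∈ [0, 25]
|BC| ∈ [0, 25]
|AC| ∈ [0, 48]

|CB| ∈ [0, 25]  (≈ [0.0000, 25.0000])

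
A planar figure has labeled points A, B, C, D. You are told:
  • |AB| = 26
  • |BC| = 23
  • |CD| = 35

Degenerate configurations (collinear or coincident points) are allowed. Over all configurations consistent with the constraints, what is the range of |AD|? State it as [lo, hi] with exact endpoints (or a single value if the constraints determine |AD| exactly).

|AB| ∈ {26}
|BC| ∈ {23}
|CD| ∈ {35}
|AC| ∈ [3, 49]
|BD| ∈ [12, 58]
|AD| ∈ [0, 84]

|AD| ∈ [0, 84]  (≈ [0.0000, 84.0000])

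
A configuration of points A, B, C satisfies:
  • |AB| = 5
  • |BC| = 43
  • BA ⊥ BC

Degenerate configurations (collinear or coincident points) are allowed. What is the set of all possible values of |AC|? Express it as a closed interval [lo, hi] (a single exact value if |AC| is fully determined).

|AB| ∈ {5}
|BC| ∈ {43}
|AC| ∈ {√(1874)}

|AC| = √(1874)  (≈ 43.2897)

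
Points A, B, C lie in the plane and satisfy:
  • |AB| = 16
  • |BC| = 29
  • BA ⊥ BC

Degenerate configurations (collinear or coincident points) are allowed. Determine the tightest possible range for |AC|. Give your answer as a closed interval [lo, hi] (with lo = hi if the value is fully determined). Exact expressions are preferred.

|AC| = √(1097)  (≈ 33.1210)

|AB| ∈ {16}
|BC| ∈ {29}
|AC| ∈ {√(1097)}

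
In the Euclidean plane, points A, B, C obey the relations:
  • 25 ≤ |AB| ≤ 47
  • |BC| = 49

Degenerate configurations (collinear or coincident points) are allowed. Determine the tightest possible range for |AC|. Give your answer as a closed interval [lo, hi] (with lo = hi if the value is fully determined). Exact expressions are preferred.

|AC| ∈ [2, 96]  (≈ [2.0000, 96.0000])

|AB| ∈ [25, 47]
|BC| ∈ {49}
|AC| ∈ [2, 96]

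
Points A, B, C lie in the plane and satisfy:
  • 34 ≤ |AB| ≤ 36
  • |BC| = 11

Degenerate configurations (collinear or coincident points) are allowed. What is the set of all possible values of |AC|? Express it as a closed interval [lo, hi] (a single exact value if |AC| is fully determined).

|AB| ∈ [34, 36]
|BC| ∈ {11}
|AC| ∈ [23, 47]

|AC| ∈ [23, 47]  (≈ [23.0000, 47.0000])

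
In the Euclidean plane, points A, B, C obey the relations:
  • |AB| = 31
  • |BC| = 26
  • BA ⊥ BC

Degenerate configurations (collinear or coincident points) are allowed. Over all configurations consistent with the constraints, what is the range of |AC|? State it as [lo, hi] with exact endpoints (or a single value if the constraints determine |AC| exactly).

|AC| = √(1637)  (≈ 40.4599)

|AB| ∈ {31}
|BC| ∈ {26}
|AC| ∈ {√(1637)}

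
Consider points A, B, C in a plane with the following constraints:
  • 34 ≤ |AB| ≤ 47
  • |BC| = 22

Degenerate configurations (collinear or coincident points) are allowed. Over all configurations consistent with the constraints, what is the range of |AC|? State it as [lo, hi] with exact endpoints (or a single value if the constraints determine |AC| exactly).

|AC| ∈ [12, 69]  (≈ [12.0000, 69.0000])

|AB| ∈ [34, 47]
|BC| ∈ {22}
|AC| ∈ [12, 69]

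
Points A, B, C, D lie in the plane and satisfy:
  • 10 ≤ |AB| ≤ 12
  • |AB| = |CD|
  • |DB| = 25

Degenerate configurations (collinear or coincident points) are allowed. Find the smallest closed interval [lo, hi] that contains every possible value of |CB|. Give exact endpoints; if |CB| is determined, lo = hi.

|CB| ∈ [13, 37]  (≈ [13.0000, 37.0000])

|AB| ∈ [10, 12]
|BD| ∈ {25}
|CD| ∈ [10, 12]
|AD| ∈ [13, 37]
|BC| ∈ [13, 37]
|AC| ∈ [1, 49]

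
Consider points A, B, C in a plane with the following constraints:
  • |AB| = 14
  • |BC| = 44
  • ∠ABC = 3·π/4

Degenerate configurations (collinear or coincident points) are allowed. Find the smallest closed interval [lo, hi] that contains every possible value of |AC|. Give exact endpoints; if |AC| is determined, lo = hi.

|AC| = 2·√(154·√(2) + 533)  (≈ 54.8011)

|AB| ∈ {14}
|BC| ∈ {44}
|AC| ∈ {2·√(154·√(2) + 533)}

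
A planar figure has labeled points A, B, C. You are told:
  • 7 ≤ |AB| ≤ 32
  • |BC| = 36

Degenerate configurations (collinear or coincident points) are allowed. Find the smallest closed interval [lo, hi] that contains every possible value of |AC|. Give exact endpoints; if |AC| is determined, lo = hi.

|AC| ∈ [4, 68]  (≈ [4.0000, 68.0000])

|AB| ∈ [7, 32]
|BC| ∈ {36}
|AC| ∈ [4, 68]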